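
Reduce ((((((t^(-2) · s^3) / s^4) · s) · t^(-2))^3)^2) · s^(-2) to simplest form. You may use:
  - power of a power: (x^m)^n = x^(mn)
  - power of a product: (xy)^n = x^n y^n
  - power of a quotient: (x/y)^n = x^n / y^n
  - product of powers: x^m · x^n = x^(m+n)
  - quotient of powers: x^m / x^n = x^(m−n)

s^(-2)·t^(-24)

((((((t^(-2) · s^3) / s^4) · s) · t^(-2))^3)^2) · s^(-2)
= (((((t^(-2) · s^3) / s^4) · s) · t^(-2))^6) · s^(-2)    [power of a power]
= (((((t^(-2) · s^3) / s^4) · s)^6) · ((t^(-2))^6)) · s^(-2)    [power of a product]
= (((((t^(-2) · s^3) / s^4)^6) · (s^6)) · ((t^(-2))^6)) · s^(-2)    [power of a product]
= (((((t^(-2) · s^3)^6) / ((s^4)^6)) · (s^6)) · ((t^(-2))^6)) · s^(-2)    [power of a quotient]
= ((((((t^(-2))^6) · ((s^3)^6)) / ((s^4)^6)) · (s^6)) · ((t^(-2))^6)) · s^(-2)    [power of a product]
= ((((t^(-12) · ((s^3)^6)) / ((s^4)^6)) · (s^6)) · ((t^(-2))^6)) · s^(-2)    [power of a power]
= ((((t^(-12) · s^18) / ((s^4)^6)) · (s^6)) · ((t^(-2))^6)) · s^(-2)    [power of a power]
= ((((t^(-12) · s^18) / s^24) · (s^6)) · ((t^(-2))^6)) · s^(-2)    [power of a power]
= ((((t^(-12) · s^18) / s^24) · s^6) · t^(-12)) · s^(-2)    [power of a power]
= s^(-2)·t^(-24)    [quotient of powers; product of powers]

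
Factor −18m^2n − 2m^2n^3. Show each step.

2m^2n(−9 − n^2)

−18m^2n − 2m^2n^3
= 2(−9m^2n − m^2n^3)    [factor out 2]
= 2m^2n(−9 − n^2)    [factor out m^2n]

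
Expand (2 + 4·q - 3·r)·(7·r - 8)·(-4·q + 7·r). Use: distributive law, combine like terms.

-376·q·r + 266·r^2 + 64·q - 112·r - 112·q^2·r + 280·q·r^2 + 128·q^2 - 147·r^3

(2 + 4·q - 3·r)·(7·r - 8)·(-4·q + 7·r)
= (14·r - 16 + 28·q·r - 32·q - 21·r^2 + 24·r)·(-4·q + 7·r)    [distributive law]
= (38·r - 16 + 28·q·r - 32·q - 21·r^2)·(-4·q + 7·r)    [combine like terms]
= -152·q·r + 266·r^2 + 64·q - 112·r - 112·q^2·r + 196·q·r^2 + 128·q^2 - 224·q·r + 84·q·r^2 - 147·r^3    [distributive law]
= -376·q·r + 266·r^2 + 64·q - 112·r - 112·q^2·r + 280·q·r^2 + 128·q^2 - 147·r^3    [combine like terms]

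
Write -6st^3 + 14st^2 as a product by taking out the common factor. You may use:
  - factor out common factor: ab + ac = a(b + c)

-6st^3 + 14st^2
= 2(-3st^3 + 7st^2)    [factor out 2]
= 2st^2(-3t + 7)    [factor out st^2]

2st^2(-3t + 7)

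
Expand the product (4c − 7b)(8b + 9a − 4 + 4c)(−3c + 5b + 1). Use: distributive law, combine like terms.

68bc^2 + 188b^2c − 160bc − 108ac^2 + 369abc + 36ac + 64c^2 − 16c − 48c^3 − 280b^3 + 84b^2 − 315ab^2 − 63ab + 28b

(4c − 7b)(8b + 9a − 4 + 4c)(−3c + 5b + 1)
= (32bc + 36ac − 16c + 16c^2 − 56b^2 − 63ab + 28b − 28bc)(−3c + 5b + 1)    [distributive law]
= (4bc + 36ac − 16c + 16c^2 − 56b^2 − 63ab + 28b)(−3c + 5b + 1)    [combine like terms]
= −12bc^2 + 20b^2c + 4bc − 108ac^2 + 180abc + 36ac + 48c^2 − 80bc − 16c − 48c^3 + 80bc^2 + 16c^2 + 168b^2c − 280b^3 − 56b^2 + 189abc − 315ab^2 − 63ab − 84bc + 140b^2 + 28b    [distributive law]
= 68bc^2 + 188b^2c − 160bc − 108ac^2 + 369abc + 36ac + 64c^2 − 16c − 48c^3 − 280b^3 + 84b^2 − 315ab^2 − 63ab + 28b    [combine like terms]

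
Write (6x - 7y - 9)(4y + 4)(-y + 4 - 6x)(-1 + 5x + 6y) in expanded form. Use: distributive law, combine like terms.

(6x - 7y - 9)(4y + 4)(-y + 4 - 6x)(-1 + 5x + 6y)
= (24xy + 24x - 28y^2 - 28y - 36y - 36)(-y + 4 - 6x)(-1 + 5x + 6y)    [distributive law]
= (24xy + 24x - 28y^2 - 64y - 36)(-y + 4 - 6x)(-1 + 5x + 6y)    [combine like terms]
= (-24xy^2 + 96xy - 144x^2y - 24xy + 96x - 144x^2 + 28y^3 - 112y^2 + 168xy^2 + 64y^2 - 256y + 384xy + 36y - 144 + 216x)(-1 + 5x + 6y)    [distributive law]
= (144xy^2 + 456xy - 144x^2y + 312x - 144x^2 + 28y^3 - 48y^2 - 220y - 144)(-1 + 5x + 6y)    [combine like terms]
= -144xy^2 + 720x^2y^2 + 864xy^3 - 456xy + 2280x^2y + 2736xy^2 + 144x^2y - 720x^3y - 864x^2y^2 - 312x + 1560x^2 + 1872xy + 144x^2 - 720x^3 - 864x^2y - 28y^3 + 140xy^3 + 168y^4 + 48y^2 - 240xy^2 - 288y^3 + 220y - 1100xy - 1320y^2 + 144 - 720x - 864y    [distributive law]
= 2352xy^2 - 144x^2y^2 + 1004xy^3 + 316xy + 1560x^2y - 720x^3y - 1032x + 1704x^2 - 720x^3 - 316y^3 + 168y^4 - 1272y^2 - 644y + 144    [combine like terms]

2352xy^2 - 144x^2y^2 + 1004xy^3 + 316xy + 1560x^2y - 720x^3y - 1032x + 1704x^2 - 720x^3 - 316y^3 + 168y^4 - 1272y^2 - 644y + 144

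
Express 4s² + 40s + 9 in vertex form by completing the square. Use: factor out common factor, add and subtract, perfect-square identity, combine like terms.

4s² + 40s + 9
= 4(s² + 10s) + 9    [factor out 4 from the s-terms]
= 4(s² + 10s + 25 − 25) + 9    [add and subtract 25 inside the bracket]
= 4(s + 5)² − 100 + 9    [perfect-square identity]
= 4(s + 5)² − 91    [combine constants]

4(s + 5)² − 91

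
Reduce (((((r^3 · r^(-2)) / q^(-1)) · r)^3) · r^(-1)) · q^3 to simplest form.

(((((r^3 · r^(-2)) / q^(-1)) · r)^3) · r^(-1)) · q^3
= (((((r^3 · r^(-2)) / q^(-1))^3) · (r^3)) · r^(-1)) · q^3    [power of a product]
= (((((r^3 · r^(-2))^3) / ((q^(-1))^3)) · (r^3)) · r^(-1)) · q^3    [power of a quotient]
= ((((((r^3)^3) · ((r^(-2))^3)) / ((q^(-1))^3)) · (r^3)) · r^(-1)) · q^3    [power of a product]
= ((((r^9 · ((r^(-2))^3)) / ((q^(-1))^3)) · (r^3)) · r^(-1)) · q^3    [power of a power]
= ((((r^9 · r^(-6)) / ((q^(-1))^3)) · (r^3)) · r^(-1)) · q^3    [power of a power]
= (((r^3 / ((q^(-1))^3)) · (r^3)) · r^(-1)) · q^3    [product of powers]
= (((r^3 / q^(-3)) · (r^3)) · r^(-1)) · q^3    [power of a power]
= q^6r^5    [quotient of powers; product of powers]

q^6r^5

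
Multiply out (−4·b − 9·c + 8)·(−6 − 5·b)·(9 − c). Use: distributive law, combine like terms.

(−4·b − 9·c + 8)·(−6 − 5·b)·(9 − c)
= (24·b + 20·b^2 + 54·c + 45·b·c − 48 − 40·b)·(9 − c)    [distributive law]
= (−16·b + 20·b^2 + 54·c + 45·b·c − 48)·(9 − c)    [combine like terms]
= −144·b + 16·b·c + 180·b^2 − 20·b^2·c + 486·c − 54·c^2 + 405·b·c − 45·b·c^2 − 432 + 48·c    [distributive law]
= −144·b + 421·b·c + 180·b^2 − 20·b^2·c + 534·c − 54·c^2 − 45·b·c^2 − 432    [combine like terms]

−144·b + 421·b·c + 180·b^2 − 20·b^2·c + 534·c − 54·c^2 − 45·b·c^2 − 432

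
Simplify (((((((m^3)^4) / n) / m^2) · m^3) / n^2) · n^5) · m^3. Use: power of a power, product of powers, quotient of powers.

m^16·n^2

(((((((m^3)^4) / n) / m^2) · m^3) / n^2) · n^5) · m^3
= (((((m^12 / n) / m^2) · m^3) / n^2) · n^5) · m^3    [power of a power]
= m^16·n^2    [quotient of powers; product of powers]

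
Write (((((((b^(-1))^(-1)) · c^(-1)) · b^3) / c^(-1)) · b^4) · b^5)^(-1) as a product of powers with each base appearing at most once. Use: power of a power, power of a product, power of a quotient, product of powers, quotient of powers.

(((((((b^(-1))^(-1)) · c^(-1)) · b^3) / c^(-1)) · b^4) · b^5)^(-1)
= (((((((b^(-1))^(-1)) · c^(-1)) · b^3) / c^(-1)) · b^4)^(-1)) · ((b^5)^(-1))    [power of a product]
= (((((((b^(-1))^(-1)) · c^(-1)) · b^3) / c^(-1))^(-1)) · ((b^4)^(-1))) · ((b^5)^(-1))    [power of a product]
= (((((((b^(-1))^(-1)) · c^(-1)) · b^3)^(-1)) / ((c^(-1))^(-1))) · ((b^4)^(-1))) · ((b^5)^(-1))    [power of a quotient]
= (((((((b^(-1))^(-1)) · c^(-1))^(-1)) · ((b^3)^(-1))) / ((c^(-1))^(-1))) · ((b^4)^(-1))) · ((b^5)^(-1))    [power of a product]
= (((((((b^(-1))^(-1))^(-1)) · ((c^(-1))^(-1))) · ((b^3)^(-1))) / ((c^(-1))^(-1))) · ((b^4)^(-1))) · ((b^5)^(-1))    [power of a product]
= ((((((b^(-1))^1) · ((c^(-1))^(-1))) · ((b^3)^(-1))) / ((c^(-1))^(-1))) · ((b^4)^(-1))) · ((b^5)^(-1))    [power of a power]
= ((((b^(-1) · ((c^(-1))^(-1))) · ((b^3)^(-1))) / ((c^(-1))^(-1))) · ((b^4)^(-1))) · ((b^5)^(-1))    [power of a power]
= ((((b^(-1) · c) · ((b^3)^(-1))) / ((c^(-1))^(-1))) · ((b^4)^(-1))) · ((b^5)^(-1))    [power of a power]
= ((((b^(-1) · c) · b^(-3)) / ((c^(-1))^(-1))) · ((b^4)^(-1))) · ((b^5)^(-1))    [power of a power]
= ((((b^(-1) · c) · b^(-3)) / c) · ((b^4)^(-1))) · ((b^5)^(-1))    [power of a power]
= ((((b^(-1) · c) · b^(-3)) / c) · b^(-4)) · ((b^5)^(-1))    [power of a power]
= ((((b^(-1) · c) · b^(-3)) / c) · b^(-4)) · b^(-5)    [power of a power]
= b^(-13)    [quotient of powers; product of powers]

b^(-13)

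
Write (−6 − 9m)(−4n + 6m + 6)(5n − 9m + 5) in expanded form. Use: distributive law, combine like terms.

(−6 − 9m)(−4n + 6m + 6)(5n − 9m + 5)
= (24n − 36m − 36 + 36mn − 54m² − 54m)(5n − 9m + 5)    [distributive law]
= (24n − 90m − 36 + 36mn − 54m²)(5n − 9m + 5)    [combine like terms]
= 120n² − 216mn + 120n − 450mn + 810m² − 450m − 180n + 324m − 180 + 180mn² − 324m²n + 180mn − 270m²n + 486m³ − 270m²    [distributive law]
= 120n² − 486mn − 60n + 540m² − 126m − 180 + 180mn² − 594m²n + 486m³    [combine like terms]

120n² − 486mn − 60n + 540m² − 126m − 180 + 180mn² − 594m²n + 486m³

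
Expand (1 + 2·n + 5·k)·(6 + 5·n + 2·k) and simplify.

6 + 17·n + 32·k + 10·n^2 + 29·k·n + 10·k^2

(1 + 2·n + 5·k)·(6 + 5·n + 2·k)
= 6 + 5·n + 2·k + 12·n + 10·n^2 + 4·k·n + 30·k + 25·k·n + 10·k^2    [distributive law]
= 6 + 17·n + 32·k + 10·n^2 + 29·k·n + 10·k^2    [combine like terms]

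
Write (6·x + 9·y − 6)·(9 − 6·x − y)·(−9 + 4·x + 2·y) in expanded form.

(6·x + 9·y − 6)·(9 − 6·x − y)·(−9 + 4·x + 2·y)
= (54·x − 36·x² − 6·x·y + 81·y − 54·x·y − 9·y² − 54 + 36·x + 6·y)·(−9 + 4·x + 2·y)    [distributive law]
= (90·x − 36·x² − 60·x·y + 87·y − 9·y² − 54)·(−9 + 4·x + 2·y)    [combine like terms]
= −810·x + 360·x² + 180·x·y + 324·x² − 144·x³ − 72·x²·y + 540·x·y − 240·x²·y − 120·x·y² − 783·y + 348·x·y + 174·y² + 81·y² − 36·x·y² − 18·y³ + 486 − 216·x − 108·y    [distributive law]
= −1026·x + 684·x² + 1068·x·y − 144·x³ − 312·x²·y − 156·x·y² − 891·y + 255·y² − 18·y³ + 486    [combine like terms]

−1026·x + 684·x² + 1068·x·y − 144·x³ − 312·x²·y − 156·x·y² − 891·y + 255·y² − 18·y³ + 486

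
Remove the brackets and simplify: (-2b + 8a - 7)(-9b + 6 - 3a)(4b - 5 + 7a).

72b^3 + 114b^2 - 138ab^2 - 423b + 963ab - 558a^2b - 639a + 603a^2 - 168a^3 + 210

(-2b + 8a - 7)(-9b + 6 - 3a)(4b - 5 + 7a)
= (18b^2 - 12b + 6ab - 72ab + 48a - 24a^2 + 63b - 42 + 21a)(4b - 5 + 7a)    [distributive law]
= (18b^2 + 51b - 66ab + 69a - 24a^2 - 42)(4b - 5 + 7a)    [combine like terms]
= 72b^3 - 90b^2 + 126ab^2 + 204b^2 - 255b + 357ab - 264ab^2 + 330ab - 462a^2b + 276ab - 345a + 483a^2 - 96a^2b + 120a^2 - 168a^3 - 168b + 210 - 294a    [distributive law]
= 72b^3 + 114b^2 - 138ab^2 - 423b + 963ab - 558a^2b - 639a + 603a^2 - 168a^3 + 210    [combine like terms]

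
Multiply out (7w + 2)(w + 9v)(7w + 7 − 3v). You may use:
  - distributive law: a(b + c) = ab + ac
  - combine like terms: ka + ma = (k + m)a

49w³ + 63w² + 420vw² + 561vw − 189v²w + 14w + 126v − 54v²

(7w + 2)(w + 9v)(7w + 7 − 3v)
= (7w² + 63vw + 2w + 18v)(7w + 7 − 3v)    [distributive law]
= 49w³ + 49w² − 21vw² + 441vw² + 441vw − 189v²w + 14w² + 14w − 6vw + 126vw + 126v − 54v²    [distributive law]
= 49w³ + 63w² + 420vw² + 561vw − 189v²w + 14w + 126v − 54v²    [combine like terms]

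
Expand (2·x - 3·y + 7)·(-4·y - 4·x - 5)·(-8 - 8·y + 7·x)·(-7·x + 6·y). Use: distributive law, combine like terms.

(2·x - 3·y + 7)·(-4·y - 4·x - 5)·(-8 - 8·y + 7·x)·(-7·x + 6·y)
= (-8·x·y - 8·x^2 - 10·x + 12·y^2 + 12·x·y + 15·y - 28·y - 28·x - 35)·(-8 - 8·y + 7·x)·(-7·x + 6·y)    [distributive law]
= (4·x·y - 8·x^2 - 38·x + 12·y^2 - 13·y - 35)·(-8 - 8·y + 7·x)·(-7·x + 6·y)    [combine like terms]
= (-32·x·y - 32·x·y^2 + 28·x^2·y + 64·x^2 + 64·x^2·y - 56·x^3 + 304·x + 304·x·y - 266·x^2 - 96·y^2 - 96·y^3 + 84·x·y^2 + 104·y + 104·y^2 - 91·x·y + 280 + 280·y - 245·x)·(-7·x + 6·y)    [distributive law]
= (181·x·y + 52·x·y^2 + 92·x^2·y - 202·x^2 - 56·x^3 + 59·x + 8·y^2 - 96·y^3 + 384·y + 280)·(-7·x + 6·y)    [combine like terms]
= -1267·x^2·y + 1086·x·y^2 - 364·x^2·y^2 + 312·x·y^3 - 644·x^3·y + 552·x^2·y^2 + 1414·x^3 - 1212·x^2·y + 392·x^4 - 336·x^3·y - 413·x^2 + 354·x·y - 56·x·y^2 + 48·y^3 + 672·x·y^3 - 576·y^4 - 2688·x·y + 2304·y^2 - 1960·x + 1680·y    [distributive law]
= -2479·x^2·y + 1030·x·y^2 + 188·x^2·y^2 + 984·x·y^3 - 980·x^3·y + 1414·x^3 + 392·x^4 - 413·x^2 - 2334·x·y + 48·y^3 - 576·y^4 + 2304·y^2 - 1960·x + 1680·y    [combine like terms]

-2479·x^2·y + 1030·x·y^2 + 188·x^2·y^2 + 984·x·y^3 - 980·x^3·y + 1414·x^3 + 392·x^4 - 413·x^2 - 2334·x·y + 48·y^3 - 576·y^4 + 2304·y^2 - 1960·x + 1680·y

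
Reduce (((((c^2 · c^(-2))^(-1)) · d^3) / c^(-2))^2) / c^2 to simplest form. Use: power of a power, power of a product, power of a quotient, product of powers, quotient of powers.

c^2·d^6

(((((c^2 · c^(-2))^(-1)) · d^3) / c^(-2))^2) / c^2
= (((((c^2 · c^(-2))^(-1)) · d^3)^2) / ((c^(-2))^2)) / c^2    [power of a quotient]
= (((((c^2 · c^(-2))^(-1))^2) · ((d^3)^2)) / ((c^(-2))^2)) / c^2    [power of a product]
= ((((c^2 · c^(-2))^(-2)) · ((d^3)^2)) / ((c^(-2))^2)) / c^2    [power of a power]
= (((((c^2)^(-2)) · ((c^(-2))^(-2))) · ((d^3)^2)) / ((c^(-2))^2)) / c^2    [power of a product]
= (((c^(-4) · ((c^(-2))^(-2))) · ((d^3)^2)) / ((c^(-2))^2)) / c^2    [power of a power]
= (((c^(-4) · c^4) · ((d^3)^2)) / ((c^(-2))^2)) / c^2    [power of a power]
= ((c^0 · ((d^3)^2)) / ((c^(-2))^2)) / c^2    [product of powers]
= ((c^0 · d^6) / ((c^(-2))^2)) / c^2    [power of a power]
= ((c^0 · d^6) / c^(-4)) / c^2    [power of a power]
= c^2·d^6    [quotient of powers; product of powers]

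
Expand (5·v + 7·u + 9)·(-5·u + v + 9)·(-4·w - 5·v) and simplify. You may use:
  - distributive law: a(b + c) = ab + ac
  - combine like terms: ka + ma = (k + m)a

(5·v + 7·u + 9)·(-5·u + v + 9)·(-4·w - 5·v)
= (-25·u·v + 5·v² + 45·v - 35·u² + 7·u·v + 63·u - 45·u + 9·v + 81)·(-4·w - 5·v)    [distributive law]
= (-18·u·v + 5·v² + 54·v - 35·u² + 18·u + 81)·(-4·w - 5·v)    [combine like terms]
= 72·u·v·w + 90·u·v² - 20·v²·w - 25·v³ - 216·v·w - 270·v² + 140·u²·w + 175·u²·v - 72·u·w - 90·u·v - 324·w - 405·v    [distributive law]

72·u·v·w + 90·u·v² - 20·v²·w - 25·v³ - 216·v·w - 270·v² + 140·u²·w + 175·u²·v - 72·u·w - 90·u·v - 324·w - 405·v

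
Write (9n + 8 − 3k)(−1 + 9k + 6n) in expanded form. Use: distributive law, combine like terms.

39n + 63kn + 54n^2 − 8 + 75k − 27k^2

(9n + 8 − 3k)(−1 + 9k + 6n)
= −9n + 81kn + 54n^2 − 8 + 72k + 48n + 3k − 27k^2 − 18kn    [distributive law]
= 39n + 63kn + 54n^2 − 8 + 75k − 27k^2    [combine like terms]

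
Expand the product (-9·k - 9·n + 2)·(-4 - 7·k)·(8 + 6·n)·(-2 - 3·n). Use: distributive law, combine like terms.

-352·k - 1800·k·n - 2664·k·n² - 1008·k² - 2268·k²·n - 1134·k²·n² - 288·n - 1152·n² - 648·n³ - 1134·k·n³ + 128

(-9·k - 9·n + 2)·(-4 - 7·k)·(8 + 6·n)·(-2 - 3·n)
= (36·k + 63·k² + 36·n + 63·k·n - 8 - 14·k)·(8 + 6·n)·(-2 - 3·n)    [distributive law]
= (22·k + 63·k² + 36·n + 63·k·n - 8)·(8 + 6·n)·(-2 - 3·n)    [combine like terms]
= (176·k + 132·k·n + 504·k² + 378·k²·n + 288·n + 216·n² + 504·k·n + 378·k·n² - 64 - 48·n)·(-2 - 3·n)    [distributive law]
= (176·k + 636·k·n + 504·k² + 378·k²·n + 240·n + 216·n² + 378·k·n² - 64)·(-2 - 3·n)    [combine like terms]
= -352·k - 528·k·n - 1272·k·n - 1908·k·n² - 1008·k² - 1512·k²·n - 756·k²·n - 1134·k²·n² - 480·n - 720·n² - 432·n² - 648·n³ - 756·k·n² - 1134·k·n³ + 128 + 192·n    [distributive law]
= -352·k - 1800·k·n - 2664·k·n² - 1008·k² - 2268·k²·n - 1134·k²·n² - 288·n - 1152·n² - 648·n³ - 1134·k·n³ + 128    [combine like terms]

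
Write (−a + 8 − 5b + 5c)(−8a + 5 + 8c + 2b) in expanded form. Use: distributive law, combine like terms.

(−a + 8 − 5b + 5c)(−8a + 5 + 8c + 2b)
= 8a² − 5a − 8ac − 2ab − 64a + 40 + 64c + 16b + 40ab − 25b − 40bc − 10b² − 40ac + 25c + 40c² + 10bc    [distributive law]
= 8a² − 69a − 48ac + 38ab + 40 + 89c − 9b − 30bc − 10b² + 40c²    [combine like terms]

8a² − 69a − 48ac + 38ab + 40 + 89c − 9b − 30bc − 10b² + 40c²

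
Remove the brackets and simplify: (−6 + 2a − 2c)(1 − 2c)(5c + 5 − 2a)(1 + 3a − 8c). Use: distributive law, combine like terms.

260c − 146ac − 90c^2 − 30 − 68a + 62a^2 + 422ac^2 − 540c^3 − 50a^2c − 12a^3 − 148a^2c^2 + 284ac^3 + 24a^3c − 160c^4

(−6 + 2a − 2c)(1 − 2c)(5c + 5 − 2a)(1 + 3a − 8c)
= (−6 + 12c + 2a − 4ac − 2c + 4c^2)(5c + 5 − 2a)(1 + 3a − 8c)    [distributive law]
= (−6 + 10c + 2a − 4ac + 4c^2)(5c + 5 − 2a)(1 + 3a − 8c)    [combine like terms]
= (−30c − 30 + 12a + 50c^2 + 50c − 20ac + 10ac + 10a − 4a^2 − 20ac^2 − 20ac + 8a^2c + 20c^3 + 20c^2 − 8ac^2)(1 + 3a − 8c)    [distributive law]
= (20c − 30 + 22a + 70c^2 − 30ac − 4a^2 − 28ac^2 + 8a^2c + 20c^3)(1 + 3a − 8c)    [combine like terms]
= 20c + 60ac − 160c^2 − 30 − 90a + 240c + 22a + 66a^2 − 176ac + 70c^2 + 210ac^2 − 560c^3 − 30ac − 90a^2c + 240ac^2 − 4a^2 − 12a^3 + 32a^2c − 28ac^2 − 84a^2c^2 + 224ac^3 + 8a^2c + 24a^3c − 64a^2c^2 + 20c^3 + 60ac^3 − 160c^4    [distributive law]
= 260c − 146ac − 90c^2 − 30 − 68a + 62a^2 + 422ac^2 − 540c^3 − 50a^2c − 12a^3 − 148a^2c^2 + 284ac^3 + 24a^3c − 160c^4    [combine like terms]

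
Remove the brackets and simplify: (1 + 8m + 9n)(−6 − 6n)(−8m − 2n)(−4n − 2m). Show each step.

(1 + 8m + 9n)(−6 − 6n)(−8m − 2n)(−4n − 2m)
= (−6 − 6n − 48m − 48mn − 54n − 54n^2)(−8m − 2n)(−4n − 2m)    [distributive law]
= (−6 − 60n − 48m − 48mn − 54n^2)(−8m − 2n)(−4n − 2m)    [combine like terms]
= (48m + 12n + 480mn + 120n^2 + 384m^2 + 96mn + 384m^2n + 96mn^2 + 432mn^2 + 108n^3)(−4n − 2m)    [distributive law]
= (48m + 12n + 576mn + 120n^2 + 384m^2 + 384m^2n + 528mn^2 + 108n^3)(−4n − 2m)    [combine like terms]
= −192mn − 96m^2 − 48n^2 − 24mn − 2304mn^2 − 1152m^2n − 480n^3 − 240mn^2 − 1536m^2n − 768m^3 − 1536m^2n^2 − 768m^3n − 2112mn^3 − 1056m^2n^2 − 432n^4 − 216mn^3    [distributive law]
= −216mn − 96m^2 − 48n^2 − 2544mn^2 − 2688m^2n − 480n^3 − 768m^3 − 2592m^2n^2 − 768m^3n − 2328mn^3 − 432n^4    [combine like terms]

−216mn − 96m^2 − 48n^2 − 2544mn^2 − 2688m^2n − 480n^3 − 768m^3 − 2592m^2n^2 − 768m^3n − 2328mn^3 − 432n^4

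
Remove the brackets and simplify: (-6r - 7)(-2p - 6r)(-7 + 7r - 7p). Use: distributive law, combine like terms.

(-6r - 7)(-2p - 6r)(-7 + 7r - 7p)
= (12pr + 36r² + 14p + 42r)(-7 + 7r - 7p)    [distributive law]
= -84pr + 84pr² - 84p²r - 252r² + 252r³ - 252pr² - 98p + 98pr - 98p² - 294r + 294r² - 294pr    [distributive law]
= -280pr - 168pr² - 84p²r + 42r² + 252r³ - 98p - 98p² - 294r    [combine like terms]

-280pr - 168pr² - 84p²r + 42r² + 252r³ - 98p - 98p² - 294r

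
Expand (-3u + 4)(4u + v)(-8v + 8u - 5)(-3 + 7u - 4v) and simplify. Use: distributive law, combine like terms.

(-3u + 4)(4u + v)(-8v + 8u - 5)(-3 + 7u - 4v)
= (-12u^2 - 3uv + 16u + 4v)(-8v + 8u - 5)(-3 + 7u - 4v)    [distributive law]
= (96u^2v - 96u^3 + 60u^2 + 24uv^2 - 24u^2v + 15uv - 128uv + 128u^2 - 80u - 32v^2 + 32uv - 20v)(-3 + 7u - 4v)    [distributive law]
= (72u^2v - 96u^3 + 188u^2 + 24uv^2 - 81uv - 80u - 32v^2 - 20v)(-3 + 7u - 4v)    [combine like terms]
= -216u^2v + 504u^3v - 288u^2v^2 + 288u^3 - 672u^4 + 384u^3v - 564u^2 + 1316u^3 - 752u^2v - 72uv^2 + 168u^2v^2 - 96uv^3 + 243uv - 567u^2v + 324uv^2 + 240u - 560u^2 + 320uv + 96v^2 - 224uv^2 + 128v^3 + 60v - 140uv + 80v^2    [distributive law]
= -1535u^2v + 888u^3v - 120u^2v^2 + 1604u^3 - 672u^4 - 1124u^2 + 28uv^2 - 96uv^3 + 423uv + 240u + 176v^2 + 128v^3 + 60v    [combine like terms]

-1535u^2v + 888u^3v - 120u^2v^2 + 1604u^3 - 672u^4 - 1124u^2 + 28uv^2 - 96uv^3 + 423uv + 240u + 176v^2 + 128v^3 + 60v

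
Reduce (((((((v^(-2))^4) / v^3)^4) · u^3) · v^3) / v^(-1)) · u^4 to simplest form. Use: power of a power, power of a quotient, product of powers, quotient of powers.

(((((((v^(-2))^4) / v^3)^4) · u^3) · v^3) / v^(-1)) · u^4
= (((((((v^(-2))^4)^4) / ((v^3)^4)) · u^3) · v^3) / v^(-1)) · u^4    [power of a quotient]
= ((((((v^(-2))^16) / ((v^3)^4)) · u^3) · v^3) / v^(-1)) · u^4    [power of a power]
= ((((v^(-32) / ((v^3)^4)) · u^3) · v^3) / v^(-1)) · u^4    [power of a power]
= ((((v^(-32) / v^12) · u^3) · v^3) / v^(-1)) · u^4    [power of a power]
= (((v^(-44) · u^3) · v^3) / v^(-1)) · u^4    [quotient of powers]
= u^7v^(-40)    [quotient of powers; product of powers]

u^7v^(-40)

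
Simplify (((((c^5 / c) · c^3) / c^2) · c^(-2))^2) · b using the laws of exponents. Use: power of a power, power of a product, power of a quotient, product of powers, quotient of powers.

bc^6

(((((c^5 / c) · c^3) / c^2) · c^(-2))^2) · b
= (((((c^5 / c) · c^3) / c^2)^2) · ((c^(-2))^2)) · b    [power of a product]
= (((((c^5 / c) · c^3)^2) / ((c^2)^2)) · ((c^(-2))^2)) · b    [power of a quotient]
= (((((c^5 / c)^2) · ((c^3)^2)) / ((c^2)^2)) · ((c^(-2))^2)) · b    [power of a product]
= ((((((c^5)^2) / (c^2)) · ((c^3)^2)) / ((c^2)^2)) · ((c^(-2))^2)) · b    [power of a quotient]
= ((((c^10 / (c^2)) · ((c^3)^2)) / ((c^2)^2)) · ((c^(-2))^2)) · b    [power of a power]
= (((c^8 · ((c^3)^2)) / ((c^2)^2)) · ((c^(-2))^2)) · b    [quotient of powers]
= (((c^8 · c^6) / ((c^2)^2)) · ((c^(-2))^2)) · b    [power of a power]
= ((c^14 / ((c^2)^2)) · ((c^(-2))^2)) · b    [product of powers]
= ((c^14 / c^4) · ((c^(-2))^2)) · b    [power of a power]
= (c^10 · ((c^(-2))^2)) · b    [quotient of powers]
= (c^10 · c^(-4)) · b    [power of a power]
= c^6 · b    [product of powers]
= bc^6    [rearrange]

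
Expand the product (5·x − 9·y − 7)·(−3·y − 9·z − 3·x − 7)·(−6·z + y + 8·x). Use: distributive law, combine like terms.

(5·x − 9·y − 7)·(−3·y − 9·z − 3·x − 7)·(−6·z + y + 8·x)
= (−15·x·y − 45·x·z − 15·x² − 35·x + 27·y² + 81·y·z + 27·x·y + 63·y + 21·y + 63·z + 21·x + 49)·(−6·z + y + 8·x)    [distributive law]
= (12·x·y − 45·x·z − 15·x² − 14·x + 27·y² + 81·y·z + 84·y + 63·z + 49)·(−6·z + y + 8·x)    [combine like terms]
= −72·x·y·z + 12·x·y² + 96·x²·y + 270·x·z² − 45·x·y·z − 360·x²·z + 90·x²·z − 15·x²·y − 120·x³ + 84·x·z − 14·x·y − 112·x² − 162·y²·z + 27·y³ + 216·x·y² − 486·y·z² + 81·y²·z + 648·x·y·z − 504·y·z + 84·y² + 672·x·y − 378·z² + 63·y·z + 504·x·z − 294·z + 49·y + 392·x    [distributive law]
= 531·x·y·z + 228·x·y² + 81·x²·y + 270·x·z² − 270·x²·z − 120·x³ + 588·x·z + 658·x·y − 112·x² − 81·y²·z + 27·y³ − 486·y·z² − 441·y·z + 84·y² − 378·z² − 294·z + 49·y + 392·x    [combine like terms]

531·x·y·z + 228·x·y² + 81·x²·y + 270·x·z² − 270·x²·z − 120·x³ + 588·x·z + 658·x·y − 112·x² − 81·y²·z + 27·y³ − 486·y·z² − 441·y·z + 84·y² − 378·z² − 294·z + 49·y + 392·x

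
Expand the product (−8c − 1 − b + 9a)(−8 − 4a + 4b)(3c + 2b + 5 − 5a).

192c^2 − 20bc + 344c − 364ac + 96ac^2 + 344abc − 268a^2c − 96bc^2 − 76b^2c + 36b + 40 − 380a + 44ab + 160a^2 − 12b^2 + 100ab^2 − 272a^2b − 8b^3 + 180a^3

(−8c − 1 − b + 9a)(−8 − 4a + 4b)(3c + 2b + 5 − 5a)
= (64c + 32ac − 32bc + 8 + 4a − 4b + 8b + 4ab − 4b^2 − 72a − 36a^2 + 36ab)(3c + 2b + 5 − 5a)    [distributive law]
= (64c + 32ac − 32bc + 8 − 68a + 4b + 40ab − 4b^2 − 36a^2)(3c + 2b + 5 − 5a)    [combine like terms]
= 192c^2 + 128bc + 320c − 320ac + 96ac^2 + 64abc + 160ac − 160a^2c − 96bc^2 − 64b^2c − 160bc + 160abc + 24c + 16b + 40 − 40a − 204ac − 136ab − 340a + 340a^2 + 12bc + 8b^2 + 20b − 20ab + 120abc + 80ab^2 + 200ab − 200a^2b − 12b^2c − 8b^3 − 20b^2 + 20ab^2 − 108a^2c − 72a^2b − 180a^2 + 180a^3    [distributive law]
= 192c^2 − 20bc + 344c − 364ac + 96ac^2 + 344abc − 268a^2c − 96bc^2 − 76b^2c + 36b + 40 − 380a + 44ab + 160a^2 − 12b^2 + 100ab^2 − 272a^2b − 8b^3 + 180a^3    [combine like terms]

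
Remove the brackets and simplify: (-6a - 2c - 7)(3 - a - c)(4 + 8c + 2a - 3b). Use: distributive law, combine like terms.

-86a - 54ac + 2a² + 33ab + 64a²c + 12a³ - 18a²b + 68ac² - 24abc - 164c + 16c² - 3bc + 16c³ - 6bc² - 84 + 63b

(-6a - 2c - 7)(3 - a - c)(4 + 8c + 2a - 3b)
= (-18a + 6a² + 6ac - 6c + 2ac + 2c² - 21 + 7a + 7c)(4 + 8c + 2a - 3b)    [distributive law]
= (-11a + 6a² + 8ac + c + 2c² - 21)(4 + 8c + 2a - 3b)    [combine like terms]
= -44a - 88ac - 22a² + 33ab + 24a² + 48a²c + 12a³ - 18a²b + 32ac + 64ac² + 16a²c - 24abc + 4c + 8c² + 2ac - 3bc + 8c² + 16c³ + 4ac² - 6bc² - 84 - 168c - 42a + 63b    [distributive law]
= -86a - 54ac + 2a² + 33ab + 64a²c + 12a³ - 18a²b + 68ac² - 24abc - 164c + 16c² - 3bc + 16c³ - 6bc² - 84 + 63b    [combine like terms]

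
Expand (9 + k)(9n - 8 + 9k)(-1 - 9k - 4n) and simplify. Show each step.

207n - 1030kn - 324n^2 + 72 + 575k - 666k^2 - 117k^2n - 36kn^2 - 81k^3

(9 + k)(9n - 8 + 9k)(-1 - 9k - 4n)
= (81n - 72 + 81k + 9kn - 8k + 9k^2)(-1 - 9k - 4n)    [distributive law]
= (81n - 72 + 73k + 9kn + 9k^2)(-1 - 9k - 4n)    [combine like terms]
= -81n - 729kn - 324n^2 + 72 + 648k + 288n - 73k - 657k^2 - 292kn - 9kn - 81k^2n - 36kn^2 - 9k^2 - 81k^3 - 36k^2n    [distributive law]
= 207n - 1030kn - 324n^2 + 72 + 575k - 666k^2 - 117k^2n - 36kn^2 - 81k^3    [combine like terms]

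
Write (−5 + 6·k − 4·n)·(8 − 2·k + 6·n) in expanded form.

(−5 + 6·k − 4·n)·(8 − 2·k + 6·n)
= −40 + 10·k − 30·n + 48·k − 12·k^2 + 36·k·n − 32·n + 8·k·n − 24·n^2    [distributive law]
= −40 + 58·k − 62·n − 12·k^2 + 44·k·n − 24·n^2    [combine like terms]

−40 + 58·k − 62·n − 12·k^2 + 44·k·n − 24·n^2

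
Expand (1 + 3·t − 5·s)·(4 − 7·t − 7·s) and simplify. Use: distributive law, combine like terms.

(1 + 3·t − 5·s)·(4 − 7·t − 7·s)
= 4 − 7·t − 7·s + 12·t − 21·t² − 21·s·t − 20·s + 35·s·t + 35·s²    [distributive law]
= 4 + 5·t − 27·s − 21·t² + 14·s·t + 35·s²    [combine like terms]

4 + 5·t − 27·s − 21·t² + 14·s·t + 35·s²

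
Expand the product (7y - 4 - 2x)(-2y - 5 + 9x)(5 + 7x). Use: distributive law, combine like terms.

(7y - 4 - 2x)(-2y - 5 + 9x)(5 + 7x)
= (-14y^2 - 35y + 63xy + 8y + 20 - 36x + 4xy + 10x - 18x^2)(5 + 7x)    [distributive law]
= (-14y^2 - 27y + 67xy + 20 - 26x - 18x^2)(5 + 7x)    [combine like terms]
= -70y^2 - 98xy^2 - 135y - 189xy + 335xy + 469x^2y + 100 + 140x - 130x - 182x^2 - 90x^2 - 126x^3    [distributive law]
= -70y^2 - 98xy^2 - 135y + 146xy + 469x^2y + 100 + 10x - 272x^2 - 126x^3    [combine like terms]

-70y^2 - 98xy^2 - 135y + 146xy + 469x^2y + 100 + 10x - 272x^2 - 126x^3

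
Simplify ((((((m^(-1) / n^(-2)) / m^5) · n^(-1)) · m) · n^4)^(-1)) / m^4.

((((((m^(-1) / n^(-2)) / m^5) · n^(-1)) · m) · n^4)^(-1)) / m^4
= ((((((m^(-1) / n^(-2)) / m^5) · n^(-1)) · m)^(-1)) · ((n^4)^(-1))) / m^4    [power of a product]
= ((((((m^(-1) / n^(-2)) / m^5) · n^(-1))^(-1)) · (m^(-1))) · ((n^4)^(-1))) / m^4    [power of a product]
= ((((((m^(-1) / n^(-2)) / m^5)^(-1)) · ((n^(-1))^(-1))) · (m^(-1))) · ((n^4)^(-1))) / m^4    [power of a product]
= ((((((m^(-1) / n^(-2))^(-1)) / ((m^5)^(-1))) · ((n^(-1))^(-1))) · (m^(-1))) · ((n^4)^(-1))) / m^4    [power of a quotient]
= (((((((m^(-1))^(-1)) / ((n^(-2))^(-1))) / ((m^5)^(-1))) · ((n^(-1))^(-1))) · (m^(-1))) · ((n^4)^(-1))) / m^4    [power of a quotient]
= (((((m / ((n^(-2))^(-1))) / ((m^5)^(-1))) · ((n^(-1))^(-1))) · (m^(-1))) · ((n^4)^(-1))) / m^4    [power of a power]
= (((((m / n^2) / ((m^5)^(-1))) · ((n^(-1))^(-1))) · (m^(-1))) · ((n^4)^(-1))) / m^4    [power of a power]
= (((((m / n^2) / m^(-5)) · ((n^(-1))^(-1))) · (m^(-1))) · ((n^4)^(-1))) / m^4    [power of a power]
= (((((m / n^2) / m^(-5)) · n) · (m^(-1))) · ((n^4)^(-1))) / m^4    [power of a power]
= (((((m / n^2) / m^(-5)) · n) · m^(-1)) · n^(-4)) / m^4    [power of a power]
= m·n^(-5)    [quotient of powers; product of powers]

m·n^(-5)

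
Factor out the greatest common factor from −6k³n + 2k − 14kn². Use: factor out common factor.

−6k³n + 2k − 14kn²
= 2(−3k³n + k − 7kn²)    [factor out 2]
= 2k(−3k²n + 1 − 7n²)    [factor out k]

2k(−3k²n + 1 − 7n²)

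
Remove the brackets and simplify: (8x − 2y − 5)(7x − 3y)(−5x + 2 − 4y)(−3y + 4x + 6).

(8x − 2y − 5)(7x − 3y)(−5x + 2 − 4y)(−3y + 4x + 6)
= (56x^2 − 24xy − 14xy + 6y^2 − 35x + 15y)(−5x + 2 − 4y)(−3y + 4x + 6)    [distributive law]
= (56x^2 − 38xy + 6y^2 − 35x + 15y)(−5x + 2 − 4y)(−3y + 4x + 6)    [combine like terms]
= (−280x^3 + 112x^2 − 224x^2y + 190x^2y − 76xy + 152xy^2 − 30xy^2 + 12y^2 − 24y^3 + 175x^2 − 70x + 140xy − 75xy + 30y − 60y^2)(−3y + 4x + 6)    [distributive law]
= (−280x^3 + 287x^2 − 34x^2y − 11xy + 122xy^2 − 48y^2 − 24y^3 − 70x + 30y)(−3y + 4x + 6)    [combine like terms]
= 840x^3y − 1120x^4 − 1680x^3 − 861x^2y + 1148x^3 + 1722x^2 + 102x^2y^2 − 136x^3y − 204x^2y + 33xy^2 − 44x^2y − 66xy − 366xy^3 + 488x^2y^2 + 732xy^2 + 144y^3 − 192xy^2 − 288y^2 + 72y^4 − 96xy^3 − 144y^3 + 210xy − 280x^2 − 420x − 90y^2 + 120xy + 180y    [distributive law]
= 704x^3y − 1120x^4 − 532x^3 − 1109x^2y + 1442x^2 + 590x^2y^2 + 573xy^2 + 264xy − 462xy^3 − 378y^2 + 72y^4 − 420x + 180y    [combine like terms]

704x^3y − 1120x^4 − 532x^3 − 1109x^2y + 1442x^2 + 590x^2y^2 + 573xy^2 + 264xy − 462xy^3 − 378y^2 + 72y^4 − 420x + 180y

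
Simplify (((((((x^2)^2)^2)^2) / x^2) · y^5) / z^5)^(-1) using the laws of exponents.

(((((((x^2)^2)^2)^2) / x^2) · y^5) / z^5)^(-1)
= (((((((x^2)^2)^2)^2) / x^2) · y^5)^(-1)) / ((z^5)^(-1))    [power of a quotient]
= (((((((x^2)^2)^2)^2) / x^2)^(-1)) · ((y^5)^(-1))) / ((z^5)^(-1))    [power of a product]
= (((((((x^2)^2)^2)^2)^(-1)) / ((x^2)^(-1))) · ((y^5)^(-1))) / ((z^5)^(-1))    [power of a quotient]
= ((((((x^2)^2)^2)^(-2)) / ((x^2)^(-1))) · ((y^5)^(-1))) / ((z^5)^(-1))    [power of a power]
= (((((x^2)^2)^(-4)) / ((x^2)^(-1))) · ((y^5)^(-1))) / ((z^5)^(-1))    [power of a power]
= ((((x^2)^(-8)) / ((x^2)^(-1))) · ((y^5)^(-1))) / ((z^5)^(-1))    [power of a power]
= ((x^(-16) / ((x^2)^(-1))) · ((y^5)^(-1))) / ((z^5)^(-1))    [power of a power]
= ((x^(-16) / x^(-2)) · ((y^5)^(-1))) / ((z^5)^(-1))    [power of a power]
= (x^(-14) · ((y^5)^(-1))) / ((z^5)^(-1))    [quotient of powers]
= (x^(-14) · y^(-5)) / ((z^5)^(-1))    [power of a power]
= (x^(-14) · y^(-5)) / z^(-5)    [power of a power]
= x^(-14)y^(-5)z^5    [quotient of powers]

x^(-14)y^(-5)z^5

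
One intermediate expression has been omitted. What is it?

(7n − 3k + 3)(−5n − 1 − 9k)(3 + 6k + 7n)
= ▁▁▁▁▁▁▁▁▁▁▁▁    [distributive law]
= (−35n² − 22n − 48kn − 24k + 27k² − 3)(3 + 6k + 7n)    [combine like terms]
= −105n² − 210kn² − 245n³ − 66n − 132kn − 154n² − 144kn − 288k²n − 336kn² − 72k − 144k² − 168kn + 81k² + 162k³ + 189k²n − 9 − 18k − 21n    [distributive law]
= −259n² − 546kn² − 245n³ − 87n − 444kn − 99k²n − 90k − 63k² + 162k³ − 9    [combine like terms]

By distributive law:

(−35n² − 7n − 63kn + 15kn + 3k + 27k² − 15n − 3 − 27k)(3 + 6k + 7n)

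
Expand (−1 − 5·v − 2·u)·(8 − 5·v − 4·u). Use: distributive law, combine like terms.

−8 − 35·v − 12·u + 25·v² + 30·u·v + 8·u²

(−1 − 5·v − 2·u)·(8 − 5·v − 4·u)
= −8 + 5·v + 4·u − 40·v + 25·v² + 20·u·v − 16·u + 10·u·v + 8·u²    [distributive law]
= −8 − 35·v − 12·u + 25·v² + 30·u·v + 8·u²    [combine like terms]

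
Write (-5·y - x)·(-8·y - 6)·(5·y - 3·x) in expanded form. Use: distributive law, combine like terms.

(-5·y - x)·(-8·y - 6)·(5·y - 3·x)
= (40·y^2 + 30·y + 8·x·y + 6·x)·(5·y - 3·x)    [distributive law]
= 200·y^3 - 120·x·y^2 + 150·y^2 - 90·x·y + 40·x·y^2 - 24·x^2·y + 30·x·y - 18·x^2    [distributive law]
= 200·y^3 - 80·x·y^2 + 150·y^2 - 60·x·y - 24·x^2·y - 18·x^2    [combine like terms]

200·y^3 - 80·x·y^2 + 150·y^2 - 60·x·y - 24·x^2·y - 18·x^2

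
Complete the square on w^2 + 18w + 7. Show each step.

w^2 + 18w + 7
= w^2 + 18w + 81 − 81 + 7    [add and subtract 81]
= (w + 9)^2 − 81 + 7    [perfect-square identity]
= (w + 9)^2 − 74    [combine constants]

(w + 9)^2 − 74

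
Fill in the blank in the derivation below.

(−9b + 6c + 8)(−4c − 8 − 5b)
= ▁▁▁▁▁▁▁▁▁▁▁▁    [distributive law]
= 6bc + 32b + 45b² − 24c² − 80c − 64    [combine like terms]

By distributive law:

36bc + 72b + 45b² − 24c² − 48c − 30bc − 32c − 64 − 40b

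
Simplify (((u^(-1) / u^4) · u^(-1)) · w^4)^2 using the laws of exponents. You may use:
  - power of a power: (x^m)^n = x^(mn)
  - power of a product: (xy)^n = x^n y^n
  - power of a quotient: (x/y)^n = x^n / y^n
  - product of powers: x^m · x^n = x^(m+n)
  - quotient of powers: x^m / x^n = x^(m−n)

(((u^(-1) / u^4) · u^(-1)) · w^4)^2
= (((u^(-1) / u^4) · u^(-1))^2) · ((w^4)^2)    [power of a product]
= (((u^(-1) / u^4)^2) · ((u^(-1))^2)) · ((w^4)^2)    [power of a product]
= ((((u^(-1))^2) / ((u^4)^2)) · ((u^(-1))^2)) · ((w^4)^2)    [power of a quotient]
= ((u^(-2) / ((u^4)^2)) · ((u^(-1))^2)) · ((w^4)^2)    [power of a power]
= ((u^(-2) / u^8) · ((u^(-1))^2)) · ((w^4)^2)    [power of a power]
= (u^(-10) · ((u^(-1))^2)) · ((w^4)^2)    [quotient of powers]
= (u^(-10) · u^(-2)) · ((w^4)^2)    [power of a power]
= u^(-12) · ((w^4)^2)    [product of powers]
= u^(-12) · w^8    [power of a power]
= u^(-12)·w^8    [rearrange]

u^(-12)·w^8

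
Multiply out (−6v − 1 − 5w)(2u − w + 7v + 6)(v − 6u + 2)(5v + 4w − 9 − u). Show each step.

1242uv³ + 1809uv²w − 873uv² + 120u²v² + 424u²vw − 820u²v − 72u³v + 309uvw − 1836uv − 313v³w − 91v²w² − 682v²w + 501uvw² − 343vw² + 125vw − 210v⁴ − 257v³ + 683v² + 768v − 646u²w − 140u² − 12u³ − 1200uw − 276u + 876uw² − 322w² + 474w + 108 + 270u²w² − 60u³w + 20vw³ − 120uw³ + 40w³

(−6v − 1 − 5w)(2u − w + 7v + 6)(v − 6u + 2)(5v + 4w − 9 − u)
= (−12uv + 6vw − 42v² − 36v − 2u + w − 7v − 6 − 10uw + 5w² − 35vw − 30w)(v − 6u + 2)(5v + 4w − 9 − u)    [distributive law]
= (−12uv − 29vw − 42v² − 43v − 2u − 29w − 6 − 10uw + 5w²)(v − 6u + 2)(5v + 4w − 9 − u)    [combine like terms]
= (−12uv² + 72u²v − 24uv − 29v²w + 174uvw − 58vw − 42v³ + 252uv² − 84v² − 43v² + 258uv − 86v − 2uv + 12u² − 4u − 29vw + 174uw − 58w − 6v + 36u − 12 − 10uvw + 60u²w − 20uw + 5vw² − 30uw² + 10w²)(5v + 4w − 9 − u)    [distributive law]
= (240uv² + 72u²v + 232uv − 29v²w + 164uvw − 87vw − 42v³ − 127v² − 92v + 12u² + 32u + 154uw − 58w − 12 + 60u²w + 5vw² − 30uw² + 10w²)(5v + 4w − 9 − u)    [combine like terms]
= 1200uv³ + 960uv²w − 2160uv² − 240u²v² + 360u²v² + 288u²vw − 648u²v − 72u³v + 1160uv² + 928uvw − 2088uv − 232u²v − 145v³w − 116v²w² + 261v²w + 29uv²w + 820uv²w + 656uvw² − 1476uvw − 164u²vw − 435v²w − 348vw² + 783vw + 87uvw − 210v⁴ − 168v³w + 378v³ + 42uv³ − 635v³ − 508v²w + 1143v² + 127uv² − 460v² − 368vw + 828v + 92uv + 60u²v + 48u²w − 108u² − 12u³ + 160uv + 128uw − 288u − 32u² + 770uvw + 616uw² − 1386uw − 154u²w − 290vw − 232w² + 522w + 58uw − 60v − 48w + 108 + 12u + 300u²vw + 240u²w² − 540u²w − 60u³w + 25v²w² + 20vw³ − 45vw² − 5uvw² − 150uvw² − 120uw³ + 270uw² + 30u²w² + 50vw² + 40w³ − 90w² − 10uw²    [distributive law]
= 1242uv³ + 1809uv²w − 873uv² + 120u²v² + 424u²vw − 820u²v − 72u³v + 309uvw − 1836uv − 313v³w − 91v²w² − 682v²w + 501uvw² − 343vw² + 125vw − 210v⁴ − 257v³ + 683v² + 768v − 646u²w − 140u² − 12u³ − 1200uw − 276u + 876uw² − 322w² + 474w + 108 + 270u²w² − 60u³w + 20vw³ − 120uw³ + 40w³    [combine like terms]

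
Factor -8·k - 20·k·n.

-8·k - 20·k·n
= 4(-2·k - 5·k·n)    [factor out 4]
= 4·k(-2 - 5·n)    [factor out k]

4·k(-2 - 5·n)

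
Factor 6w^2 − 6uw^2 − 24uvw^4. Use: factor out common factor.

6w^2 − 6uw^2 − 24uvw^4
= 6(w^2 − uw^2 − 4uvw^4)    [factor out 6]
= 6w^2(1 − u − 4uvw^2)    [factor out w^2]

6w^2(1 − u − 4uvw^2)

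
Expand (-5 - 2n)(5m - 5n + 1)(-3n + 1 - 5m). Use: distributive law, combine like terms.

(-5 - 2n)(5m - 5n + 1)(-3n + 1 - 5m)
= (-25m + 25n - 5 - 10mn + 10n^2 - 2n)(-3n + 1 - 5m)    [distributive law]
= (-25m + 23n - 5 - 10mn + 10n^2)(-3n + 1 - 5m)    [combine like terms]
= 75mn - 25m + 125m^2 - 69n^2 + 23n - 115mn + 15n - 5 + 25m + 30mn^2 - 10mn + 50m^2n - 30n^3 + 10n^2 - 50mn^2    [distributive law]
= -50mn + 125m^2 - 59n^2 + 38n - 5 - 20mn^2 + 50m^2n - 30n^3    [combine like terms]

-50mn + 125m^2 - 59n^2 + 38n - 5 - 20mn^2 + 50m^2n - 30n^3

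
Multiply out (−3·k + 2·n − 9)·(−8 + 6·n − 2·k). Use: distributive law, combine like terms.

42·k − 22·k·n + 6·k^2 − 70·n + 12·n^2 + 72

(−3·k + 2·n − 9)·(−8 + 6·n − 2·k)
= 24·k − 18·k·n + 6·k^2 − 16·n + 12·n^2 − 4·k·n + 72 − 54·n + 18·k    [distributive law]
= 42·k − 22·k·n + 6·k^2 − 70·n + 12·n^2 + 72    [combine like terms]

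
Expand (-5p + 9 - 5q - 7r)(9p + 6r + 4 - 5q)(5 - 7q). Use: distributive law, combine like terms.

(-5p + 9 - 5q - 7r)(9p + 6r + 4 - 5q)(5 - 7q)
= (-45p^2 - 30pr - 20p + 25pq + 81p + 54r + 36 - 45q - 45pq - 30qr - 20q + 25q^2 - 63pr - 42r^2 - 28r + 35qr)(5 - 7q)    [distributive law]
= (-45p^2 - 93pr + 61p - 20pq + 26r + 36 - 65q + 5qr + 25q^2 - 42r^2)(5 - 7q)    [combine like terms]
= -225p^2 + 315p^2q - 465pr + 651pqr + 305p - 427pq - 100pq + 140pq^2 + 130r - 182qr + 180 - 252q - 325q + 455q^2 + 25qr - 35q^2r + 125q^2 - 175q^3 - 210r^2 + 294qr^2    [distributive law]
= -225p^2 + 315p^2q - 465pr + 651pqr + 305p - 527pq + 140pq^2 + 130r - 157qr + 180 - 577q + 580q^2 - 35q^2r - 175q^3 - 210r^2 + 294qr^2    [combine like terms]

-225p^2 + 315p^2q - 465pr + 651pqr + 305p - 527pq + 140pq^2 + 130r - 157qr + 180 - 577q + 580q^2 - 35q^2r - 175q^3 - 210r^2 + 294qr^2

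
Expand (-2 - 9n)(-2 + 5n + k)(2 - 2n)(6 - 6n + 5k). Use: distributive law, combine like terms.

(-2 - 9n)(-2 + 5n + k)(2 - 2n)(6 - 6n + 5k)
= (4 - 10n - 2k + 18n - 45n^2 - 9kn)(2 - 2n)(6 - 6n + 5k)    [distributive law]
= (4 + 8n - 2k - 45n^2 - 9kn)(2 - 2n)(6 - 6n + 5k)    [combine like terms]
= (8 - 8n + 16n - 16n^2 - 4k + 4kn - 90n^2 + 90n^3 - 18kn + 18kn^2)(6 - 6n + 5k)    [distributive law]
= (8 + 8n - 106n^2 - 4k - 14kn + 90n^3 + 18kn^2)(6 - 6n + 5k)    [combine like terms]
= 48 - 48n + 40k + 48n - 48n^2 + 40kn - 636n^2 + 636n^3 - 530kn^2 - 24k + 24kn - 20k^2 - 84kn + 84kn^2 - 70k^2n + 540n^3 - 540n^4 + 450kn^3 + 108kn^2 - 108kn^3 + 90k^2n^2    [distributive law]
= 48 + 16k - 684n^2 - 20kn + 1176n^3 - 338kn^2 - 20k^2 - 70k^2n - 540n^4 + 342kn^3 + 90k^2n^2    [combine like terms]

48 + 16k - 684n^2 - 20kn + 1176n^3 - 338kn^2 - 20k^2 - 70k^2n - 540n^4 + 342kn^3 + 90k^2n^2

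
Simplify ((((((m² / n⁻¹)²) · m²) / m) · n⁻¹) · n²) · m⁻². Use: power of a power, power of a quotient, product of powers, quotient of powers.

((((((m² / n⁻¹)²) · m²) / m) · n⁻¹) · n²) · m⁻²
= (((((((m²)²) / ((n⁻¹)²)) · m²) / m) · n⁻¹) · n²) · m⁻²    [power of a quotient]
= (((((m⁴ / ((n⁻¹)²)) · m²) / m) · n⁻¹) · n²) · m⁻²    [power of a power]
= (((((m⁴ / n⁻²) · m²) / m) · n⁻¹) · n²) · m⁻²    [power of a power]
= m³·n³    [quotient of powers; product of powers]

m³·n³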